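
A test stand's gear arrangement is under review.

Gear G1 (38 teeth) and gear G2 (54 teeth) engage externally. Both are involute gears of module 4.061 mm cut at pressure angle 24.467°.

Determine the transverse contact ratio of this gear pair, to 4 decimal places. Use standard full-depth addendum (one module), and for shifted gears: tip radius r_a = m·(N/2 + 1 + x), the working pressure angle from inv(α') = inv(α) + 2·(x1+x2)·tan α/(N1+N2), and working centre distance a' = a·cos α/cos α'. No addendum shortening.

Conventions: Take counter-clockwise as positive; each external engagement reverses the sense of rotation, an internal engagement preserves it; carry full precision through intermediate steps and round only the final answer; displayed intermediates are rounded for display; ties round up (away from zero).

single-mesh involute tooth geometry (38T engaging 54T at module 4.061)
base radii: r_b1 = 70.230119, r_b2 = 99.800696
tip radii: r_a1 = 81.220000, r_a2 = 113.708000
no profile shift: α' = α, a' = a
action lengths: √(r_a1²−r_b1²) = 40.797289, √(r_a2²−r_b2²) = 54.491563
base pitch p_b = π·m·cos α = 11.612338
CR = (40.797289 + 54.491563 − 186.806000·sin 24.46700°)/11.612338 = 1.543150
contact ratio ≈ 1.5432

1.5432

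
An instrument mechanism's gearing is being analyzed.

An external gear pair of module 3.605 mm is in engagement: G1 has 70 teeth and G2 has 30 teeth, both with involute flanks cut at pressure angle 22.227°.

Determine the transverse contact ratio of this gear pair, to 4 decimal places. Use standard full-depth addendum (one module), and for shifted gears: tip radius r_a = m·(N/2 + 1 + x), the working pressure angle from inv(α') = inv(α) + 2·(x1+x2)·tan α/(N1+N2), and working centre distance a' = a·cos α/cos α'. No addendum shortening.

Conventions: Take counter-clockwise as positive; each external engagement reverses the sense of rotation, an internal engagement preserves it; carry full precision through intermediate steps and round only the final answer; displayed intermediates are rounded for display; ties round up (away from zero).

1.6262

topology: single-mesh involute geometry — m = 3.605, 70T/30T pair
base radii: r_b1 = 116.799242, r_b2 = 50.056818
tip radii: r_a1 = 129.780000, r_a2 = 57.680000
no profile shift: α' = α, a' = a
action lengths: √(r_a1²−r_b1²) = 56.575484, √(r_a2²−r_b2²) = 28.658286
base pitch p_b = π·m·cos α = 10.483875
CR = (56.575484 + 28.658286 − 180.250000·sin 22.22700°)/10.483875 = 1.626243
contact ratio ≈ 1.6262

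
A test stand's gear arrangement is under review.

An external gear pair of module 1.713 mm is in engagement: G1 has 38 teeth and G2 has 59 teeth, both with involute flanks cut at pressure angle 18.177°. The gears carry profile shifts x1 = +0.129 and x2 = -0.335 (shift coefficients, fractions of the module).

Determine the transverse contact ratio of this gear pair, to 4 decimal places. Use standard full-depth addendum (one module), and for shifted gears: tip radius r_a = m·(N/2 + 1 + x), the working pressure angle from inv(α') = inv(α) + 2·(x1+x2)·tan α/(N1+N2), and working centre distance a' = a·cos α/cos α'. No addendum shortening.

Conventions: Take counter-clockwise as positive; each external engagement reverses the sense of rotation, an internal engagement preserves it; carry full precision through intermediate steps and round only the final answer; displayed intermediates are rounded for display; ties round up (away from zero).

topology: single-mesh involute geometry — m = 1.713, 38T/59T pair
base radii: r_b1 = 30.922819, r_b2 = 48.011745
tip radii: r_a1 = 34.480977, r_a2 = 51.672645
inv(α') = inv(18.177°) + 2·(+0.129-0.335)·tan α/(38+59) = 0.00969542  ⇒  α' = 17.40100°
a' = a·cos α / cos α' = 83.0805·cos 18.177°/cos 17.40100° = 82.720244
action lengths: √(r_a1²−r_b1²) = 15.255067, √(r_a2²−r_b2²) = 19.103262
base pitch p_b = π·m·cos α = 5.112995
CR = (15.255067 + 19.103262 − 82.720244·sin 17.40100°)/5.112995 = 1.881526
contact ratio ≈ 1.8815

1.8815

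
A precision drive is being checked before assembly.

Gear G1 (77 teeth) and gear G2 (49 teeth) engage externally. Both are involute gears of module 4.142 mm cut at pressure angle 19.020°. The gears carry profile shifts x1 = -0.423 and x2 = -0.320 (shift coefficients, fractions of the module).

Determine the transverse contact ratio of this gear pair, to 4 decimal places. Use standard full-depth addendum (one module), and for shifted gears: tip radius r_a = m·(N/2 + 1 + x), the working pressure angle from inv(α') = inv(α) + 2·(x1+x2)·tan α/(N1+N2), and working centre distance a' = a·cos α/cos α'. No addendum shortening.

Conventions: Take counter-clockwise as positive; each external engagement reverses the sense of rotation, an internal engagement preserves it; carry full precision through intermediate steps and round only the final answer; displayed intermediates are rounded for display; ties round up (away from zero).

single-mesh involute tooth geometry (77T engaging 49T at module 4.142)
base radii: r_b1 = 150.760879, r_b2 = 95.938741
tip radii: r_a1 = 161.856934, r_a2 = 104.295560
inv(α') = inv(19.020°) + 2·(-0.423-0.320)·tan α/(77+49) = 0.00869100  ⇒  α' = 16.79278°
a' = a·cos α / cos α' = 260.9460·cos 19.020°/cos 16.79278° = 257.688510
action lengths: √(r_a1²−r_b1²) = 58.896727, √(r_a2²−r_b2²) = 40.906256
base pitch p_b = π·m·cos α = 12.302059
CR = (58.896727 + 40.906256 − 257.688510·sin 16.79278°)/12.302059 = 2.060948
contact ratio ≈ 2.0609

2.0609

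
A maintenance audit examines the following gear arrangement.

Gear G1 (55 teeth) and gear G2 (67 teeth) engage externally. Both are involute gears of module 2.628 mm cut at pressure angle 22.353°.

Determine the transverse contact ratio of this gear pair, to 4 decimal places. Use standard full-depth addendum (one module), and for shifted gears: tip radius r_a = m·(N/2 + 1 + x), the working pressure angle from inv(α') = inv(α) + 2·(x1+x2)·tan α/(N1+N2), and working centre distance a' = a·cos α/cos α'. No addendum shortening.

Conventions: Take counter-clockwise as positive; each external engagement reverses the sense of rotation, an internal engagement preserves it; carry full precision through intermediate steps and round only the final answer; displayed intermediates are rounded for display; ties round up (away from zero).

recognized (one external pair, fixed centres): single-mesh tooth geometry, m = 2.628, N1 = 55, N2 = 67
base radii: r_b1 = 66.839511, r_b2 = 81.422676
tip radii: r_a1 = 74.898000, r_a2 = 90.666000
no profile shift: α' = α, a' = a
action lengths: √(r_a1²−r_b1²) = 33.796305, √(r_a2²−r_b2²) = 39.883221
base pitch p_b = π·m·cos α = 7.635728
CR = (33.796305 + 39.883221 − 160.308000·sin 22.35300°)/7.635728 = 1.664870
contact ratio ≈ 1.6649

1.6649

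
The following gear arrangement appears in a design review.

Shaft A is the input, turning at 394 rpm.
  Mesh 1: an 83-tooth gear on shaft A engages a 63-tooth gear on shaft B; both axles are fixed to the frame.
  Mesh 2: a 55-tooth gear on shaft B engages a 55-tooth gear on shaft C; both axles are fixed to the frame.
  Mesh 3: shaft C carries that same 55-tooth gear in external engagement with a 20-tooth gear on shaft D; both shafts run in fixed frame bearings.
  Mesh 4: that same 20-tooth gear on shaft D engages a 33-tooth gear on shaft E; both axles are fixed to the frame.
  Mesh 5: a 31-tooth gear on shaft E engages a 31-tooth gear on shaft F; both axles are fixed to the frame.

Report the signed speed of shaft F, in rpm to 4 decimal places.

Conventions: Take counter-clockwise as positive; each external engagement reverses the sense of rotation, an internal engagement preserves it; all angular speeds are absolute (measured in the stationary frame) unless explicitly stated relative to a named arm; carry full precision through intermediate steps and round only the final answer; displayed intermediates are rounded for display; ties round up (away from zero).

class = fixed-axis compound train [5 meshes; 5 ratios multiply, 5 sense flips]
mesh 1 [83T→63T]: ω = 394.0000×83/63 = 519.0794 rpm, sense flips to −
mesh 2 [55T→55T]: ω = 519.0794×55/55 = 519.0794 rpm, sense flips to +
mesh 3 [55T→20T]: ω = 519.0794×55/20 = 1427.4683 rpm, sense flips to −
mesh 4 [20T→33T]: ω = 1427.4683×20/33 = 865.1323 rpm, sense flips to +
mesh 5 [31T→31T]: ω = 865.1323×31/31 = 865.1323 rpm, sense flips to −
signed output speed = -865.1323 rpm

-865.1323 rpm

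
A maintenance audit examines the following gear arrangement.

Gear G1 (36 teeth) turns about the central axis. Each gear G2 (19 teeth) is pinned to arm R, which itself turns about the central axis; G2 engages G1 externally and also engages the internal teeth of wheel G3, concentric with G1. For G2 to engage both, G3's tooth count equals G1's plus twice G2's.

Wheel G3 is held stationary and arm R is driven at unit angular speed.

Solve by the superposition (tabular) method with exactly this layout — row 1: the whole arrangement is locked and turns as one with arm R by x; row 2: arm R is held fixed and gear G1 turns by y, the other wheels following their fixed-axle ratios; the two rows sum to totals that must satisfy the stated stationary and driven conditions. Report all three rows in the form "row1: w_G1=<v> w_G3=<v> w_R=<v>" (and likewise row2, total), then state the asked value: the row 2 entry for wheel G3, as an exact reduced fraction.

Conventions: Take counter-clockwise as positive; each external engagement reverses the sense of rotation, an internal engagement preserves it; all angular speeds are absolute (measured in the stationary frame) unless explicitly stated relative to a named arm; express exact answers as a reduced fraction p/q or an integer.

row1: w_G1=1 w_G3=1 w_R=1
row2: w_G1=37/18 w_G3=-1 w_R=0
total: w_G1=55/18 w_G3=0 w_R=1
asked value: -1

topology: planetary set — G1 36T / G2 19T / G3 74T, arm = carrier (Willis)
superposition row 1 [locked train]: every member turns x
row 2 (arm held, sun turns y): ω_ring = −(36/74)·y, ω_arm = 0
boundary: total ω_ring = x − (36/74)·y = 0 and total ω_arm = x = 1  ⇒  y = 37/18, x = 1
row 2 ring = −(36/74)·37/18 = -1
totals (row 1 + row 2): sun 1 + 37/18 = 55/18, ring 1 + (-1) = 0, arm 1 + 0 = 1
asked cell (row2, ring) = -1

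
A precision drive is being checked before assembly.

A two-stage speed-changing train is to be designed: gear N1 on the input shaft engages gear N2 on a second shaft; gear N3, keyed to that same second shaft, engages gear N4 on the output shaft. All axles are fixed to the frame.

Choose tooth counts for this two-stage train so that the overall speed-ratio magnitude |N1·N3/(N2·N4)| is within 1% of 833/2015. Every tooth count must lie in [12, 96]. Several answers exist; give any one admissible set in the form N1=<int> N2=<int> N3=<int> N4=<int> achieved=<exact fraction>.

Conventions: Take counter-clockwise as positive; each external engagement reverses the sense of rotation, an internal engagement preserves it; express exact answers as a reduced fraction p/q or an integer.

N1=17 N2=31 N3=49 N4=65 achieved=833/2015

design class (target 833/2015): fixed-axis compound train
target = 833/2015 in lowest terms: an exact hit needs N1·N3 = k·833 and N2·N4 = k·2015 for one integer k, every count in [12, 96]; additionally prefer no 1:1 stage (N1 ≠ N2, N3 ≠ N4)
k = 1: N1·N3 = 833 = 17·49, N2·N4 = 2015 = 31·65
achieved = 17·49/(31·65) = 833/2015; |achieved − target| = 0 ≤ 833/201500 ✓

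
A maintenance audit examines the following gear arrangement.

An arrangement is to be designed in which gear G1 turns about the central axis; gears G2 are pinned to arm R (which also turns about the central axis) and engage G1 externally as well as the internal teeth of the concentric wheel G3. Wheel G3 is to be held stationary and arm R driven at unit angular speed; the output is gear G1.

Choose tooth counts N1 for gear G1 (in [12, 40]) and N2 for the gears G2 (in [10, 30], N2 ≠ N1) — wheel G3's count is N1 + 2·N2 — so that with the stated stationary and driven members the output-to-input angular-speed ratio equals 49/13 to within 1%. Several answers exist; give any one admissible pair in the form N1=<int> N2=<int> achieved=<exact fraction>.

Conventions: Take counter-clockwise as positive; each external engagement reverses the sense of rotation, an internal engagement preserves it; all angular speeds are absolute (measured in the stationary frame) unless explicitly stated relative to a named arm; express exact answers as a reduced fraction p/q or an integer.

planetary set to be sized for 49/13 (Willis relation)
Willis with ω_ring = 0: ω_sun/ω_arm = (N1+N3)/N1; set equal to 49/13  ⇒  N3/N1 = 49/13 − 1 = 36/13
N3 = N1 + 2·N2  ⇒  N2/N1 = (N3/N1 − 1)/2 = (36/13 − 1)/2 = 23/26
smallest multiple with N1 ≥ 12 and N2 ≥ 10: k = 1  ⇒  N1 = 1·26 = 26, N2 = 1·23 = 23 (N1 ≤ 40, N2 ≤ 30, N2 ≠ N1 ✓), N3 = 26 + 2·23 = 72
check: (N1+N3)/N1 with N1 = 26, N3 = 72 gives 49/13; |achieved − target| = 0 ≤ 49/1300 ✓

N1=26 N2=23 achieved=49/13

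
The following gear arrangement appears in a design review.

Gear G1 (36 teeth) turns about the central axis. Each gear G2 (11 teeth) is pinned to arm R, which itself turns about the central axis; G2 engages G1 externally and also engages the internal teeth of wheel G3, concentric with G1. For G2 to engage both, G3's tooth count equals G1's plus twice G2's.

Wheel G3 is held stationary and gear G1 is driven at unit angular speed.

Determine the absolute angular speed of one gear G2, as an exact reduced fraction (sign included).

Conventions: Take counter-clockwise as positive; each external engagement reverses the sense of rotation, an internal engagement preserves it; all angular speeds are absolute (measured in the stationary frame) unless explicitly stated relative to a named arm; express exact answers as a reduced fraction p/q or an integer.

recognized (axles ride arm R): planetary set, 36/11/58 teeth
ring teeth: 36 + 2·11 = 58
36(ω_sun−ω_arm) = −58(ω_ring−ω_arm),  ω_ring = 0, ω_sun = 1
36(1−ω_arm) = −58(0−ω_arm)  ⇒  94·ω_arm = 36  ⇒  ω_arm = 18/47
sun–planet mesh: 36·(1−18/47) = −11·(ω_p−ω_arm)  ⇒  ω_p−ω_arm = -1044/517
ω_p = 18/47 − 1044/517 = -18/11
exact speed ratio = -18/11

-18/11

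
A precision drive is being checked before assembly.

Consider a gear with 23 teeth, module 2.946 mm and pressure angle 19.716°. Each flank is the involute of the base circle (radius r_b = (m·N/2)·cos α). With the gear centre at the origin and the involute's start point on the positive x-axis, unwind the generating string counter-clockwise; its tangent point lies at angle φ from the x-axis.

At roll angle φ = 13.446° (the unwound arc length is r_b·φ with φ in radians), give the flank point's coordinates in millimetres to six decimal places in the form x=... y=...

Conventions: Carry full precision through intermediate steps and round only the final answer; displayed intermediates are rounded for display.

single-mesh involute tooth geometry (23T wheel at module 2.946)
pitch radius r_p = m·N/2 = 2.946·23/2 = 33.879000
base radius r_b = r_p·cos α = 33.879000·cos 19.716° = 31.892890
roll angle φ = 13.446° = 0.23467697 rad
x = r_b·(cos φ + φ·sin φ) = 32.759058
y = r_b·(sin φ − φ·cos φ) = 0.136644

x=32.759058 y=0.136644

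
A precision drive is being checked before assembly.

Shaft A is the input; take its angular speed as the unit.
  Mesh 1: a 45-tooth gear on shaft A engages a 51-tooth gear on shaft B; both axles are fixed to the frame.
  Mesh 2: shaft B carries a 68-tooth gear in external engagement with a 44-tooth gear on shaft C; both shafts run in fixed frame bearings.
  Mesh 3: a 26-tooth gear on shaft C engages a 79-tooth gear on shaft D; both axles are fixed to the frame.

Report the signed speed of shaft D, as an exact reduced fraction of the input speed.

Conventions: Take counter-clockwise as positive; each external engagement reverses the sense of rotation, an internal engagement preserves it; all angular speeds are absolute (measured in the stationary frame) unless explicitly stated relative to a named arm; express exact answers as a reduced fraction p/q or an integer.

3-mesh fixed-axis compound train (all bearings frame-fixed)
mesh 1 [45T→51T]: |ω|/ω_in = 1×45/51 = 15/17, sense flips to −
mesh 2 [68T→44T]: |ω|/ω_in = (15/17)×68/44 = 15/11, sense flips to +
mesh 3 [26T→79T]: |ω|/ω_in = (15/11)×26/79 = 390/869, sense flips to −
signed output speed (× input speed) = -390/869

-390/869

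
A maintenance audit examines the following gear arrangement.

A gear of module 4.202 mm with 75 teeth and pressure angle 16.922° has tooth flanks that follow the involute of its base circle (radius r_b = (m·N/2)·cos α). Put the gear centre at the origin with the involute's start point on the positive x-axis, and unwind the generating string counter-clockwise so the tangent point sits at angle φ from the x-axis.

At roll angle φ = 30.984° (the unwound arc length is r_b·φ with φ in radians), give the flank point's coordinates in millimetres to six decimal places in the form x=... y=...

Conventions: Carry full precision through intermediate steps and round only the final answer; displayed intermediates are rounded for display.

topology: single-mesh involute geometry — m = 4.202, N = 75
pitch radius r_p = m·N/2 = 4.202·75/2 = 157.575000
base radius r_b = r_p·cos α = 157.575000·cos 16.922° = 150.752301
roll angle φ = 30.984° = 0.54077282 rad
x = r_b·(cos φ + φ·sin φ) = 171.209422
y = r_b·(sin φ − φ·cos φ) = 7.716732

x=171.209422 y=7.716732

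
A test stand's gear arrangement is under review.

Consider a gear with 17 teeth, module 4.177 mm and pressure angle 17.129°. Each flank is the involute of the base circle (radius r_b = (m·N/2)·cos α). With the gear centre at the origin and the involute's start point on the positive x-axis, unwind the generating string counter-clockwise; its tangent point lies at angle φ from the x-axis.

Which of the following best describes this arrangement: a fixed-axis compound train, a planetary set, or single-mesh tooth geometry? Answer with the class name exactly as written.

recognized (one wheel, involute flank): single-mesh tooth geometry, m = 4.177, N = 17
classification: single-mesh tooth geometry

single-mesh tooth geometry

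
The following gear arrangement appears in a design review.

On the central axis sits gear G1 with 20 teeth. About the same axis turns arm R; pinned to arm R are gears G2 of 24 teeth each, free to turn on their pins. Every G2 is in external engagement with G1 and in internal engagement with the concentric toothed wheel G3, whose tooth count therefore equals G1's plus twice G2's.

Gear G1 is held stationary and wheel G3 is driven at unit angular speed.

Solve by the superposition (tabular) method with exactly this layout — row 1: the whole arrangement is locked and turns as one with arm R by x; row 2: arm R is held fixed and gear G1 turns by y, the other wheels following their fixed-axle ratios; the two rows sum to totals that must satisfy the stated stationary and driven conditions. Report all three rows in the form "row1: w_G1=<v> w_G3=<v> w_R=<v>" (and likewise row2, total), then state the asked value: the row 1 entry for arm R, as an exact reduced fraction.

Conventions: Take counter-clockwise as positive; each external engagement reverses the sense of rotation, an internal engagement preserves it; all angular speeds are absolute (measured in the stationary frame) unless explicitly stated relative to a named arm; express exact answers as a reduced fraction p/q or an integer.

row1: w_G1=17/22 w_G3=17/22 w_R=17/22
row2: w_G1=-17/22 w_G3=5/22 w_R=0
total: w_G1=0 w_G3=1 w_R=17/22
asked value: 17/22

class = planetary set [G3 = 20+2·24 = 68; Willis about the carrier]
row 1 (train locked, turned with arm): all members turn x
superposition row 2 [arm held]: sun y, ring −(20/68)·y, arm 0
boundary: total ω_sun = x + y = 0 and total ω_ring = x − (20/68)·y = 1  ⇒  y = -17/22, x = 17/22
row 2 ring = −(20/68)·(-17/22) = 5/22
totals (row 1 + row 2): sun 17/22 + (-17/22) = 0, ring 17/22 + 5/22 = 1, arm 17/22 + 0 = 17/22
asked cell (row1, arm) = 17/22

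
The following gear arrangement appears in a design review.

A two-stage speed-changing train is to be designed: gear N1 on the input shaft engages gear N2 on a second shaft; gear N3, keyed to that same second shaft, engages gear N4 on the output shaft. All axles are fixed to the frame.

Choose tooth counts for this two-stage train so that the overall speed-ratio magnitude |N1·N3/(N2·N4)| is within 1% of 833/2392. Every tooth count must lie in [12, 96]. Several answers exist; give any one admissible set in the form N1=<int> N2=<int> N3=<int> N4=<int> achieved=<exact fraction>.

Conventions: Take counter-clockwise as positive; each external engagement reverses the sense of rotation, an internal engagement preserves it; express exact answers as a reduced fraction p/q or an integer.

class = fixed-axis compound train [2-stage, 833/2392 wanted]
target = 833/2392 in lowest terms: an exact hit needs N1·N3 = k·833 and N2·N4 = k·2392 for one integer k, every count in [12, 96]; additionally prefer no 1:1 stage (N1 ≠ N2, N3 ≠ N4)
k = 1: N1·N3 = 833 = 17·49, N2·N4 = 2392 = 26·92
achieved = 17·49/(26·92) = 833/2392; |achieved − target| = 0 ≤ 833/239200 ✓

N1=17 N2=26 N3=49 N4=92 achieved=833/2392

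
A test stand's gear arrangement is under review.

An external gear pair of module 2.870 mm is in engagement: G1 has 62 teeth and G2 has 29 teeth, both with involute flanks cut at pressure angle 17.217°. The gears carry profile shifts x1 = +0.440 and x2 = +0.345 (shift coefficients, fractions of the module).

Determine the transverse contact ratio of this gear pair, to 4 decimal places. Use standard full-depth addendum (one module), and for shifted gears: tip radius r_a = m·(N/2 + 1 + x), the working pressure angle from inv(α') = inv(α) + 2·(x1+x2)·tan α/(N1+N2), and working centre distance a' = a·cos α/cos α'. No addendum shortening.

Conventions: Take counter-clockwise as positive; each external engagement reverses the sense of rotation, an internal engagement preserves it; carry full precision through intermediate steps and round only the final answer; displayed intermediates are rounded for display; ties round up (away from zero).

recognized (one external pair, fixed centres): single-mesh tooth geometry, m = 2.870, N1 = 62, N2 = 29
base radii: r_b1 = 84.983306, r_b2 = 39.750256
tip radii: r_a1 = 93.102800, r_a2 = 45.475150
inv(α') = inv(17.217°) + 2·(+0.440+0.345)·tan α/(62+29) = 0.01472977  ⇒  α' = 19.92417°
a' = a·cos α / cos α' = 130.5850·cos 17.217°/cos 19.92417° = 132.674886
action lengths: √(r_a1²−r_b1²) = 38.025900, √(r_a2²−r_b2²) = 22.088604
base pitch p_b = π·m·cos α = 8.612353
CR = (38.025900 + 22.088604 − 132.674886·sin 19.92417°)/8.612353 = 1.730314
contact ratio ≈ 1.7303

1.7303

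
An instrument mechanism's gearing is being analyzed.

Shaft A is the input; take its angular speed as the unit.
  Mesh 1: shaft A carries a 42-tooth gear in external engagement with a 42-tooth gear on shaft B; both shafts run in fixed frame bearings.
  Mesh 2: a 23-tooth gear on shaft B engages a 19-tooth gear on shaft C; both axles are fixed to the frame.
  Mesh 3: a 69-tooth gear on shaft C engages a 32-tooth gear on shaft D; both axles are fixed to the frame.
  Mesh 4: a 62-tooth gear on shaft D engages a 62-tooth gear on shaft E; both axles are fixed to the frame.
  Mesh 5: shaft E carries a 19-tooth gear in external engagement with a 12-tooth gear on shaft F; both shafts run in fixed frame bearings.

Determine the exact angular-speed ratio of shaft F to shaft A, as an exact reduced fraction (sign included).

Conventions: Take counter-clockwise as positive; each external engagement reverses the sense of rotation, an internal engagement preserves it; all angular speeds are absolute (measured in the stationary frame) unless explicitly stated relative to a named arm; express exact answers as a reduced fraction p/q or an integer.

class = fixed-axis compound train [5 meshes; 5 ratios multiply, 5 sense flips]
mesh 1 [42T→42T]: running ratio 1, sense −
mesh 2 [23T→19T]: running ratio 23/19, sense +
mesh 3 [69T→32T]: running ratio 1587/608, sense −
mesh 4 [62T→62T]: running ratio 1587/608, sense +
mesh 5 [19T→12T]: running ratio 529/128, sense −
ω_out/ω_in = -529/128

-529/128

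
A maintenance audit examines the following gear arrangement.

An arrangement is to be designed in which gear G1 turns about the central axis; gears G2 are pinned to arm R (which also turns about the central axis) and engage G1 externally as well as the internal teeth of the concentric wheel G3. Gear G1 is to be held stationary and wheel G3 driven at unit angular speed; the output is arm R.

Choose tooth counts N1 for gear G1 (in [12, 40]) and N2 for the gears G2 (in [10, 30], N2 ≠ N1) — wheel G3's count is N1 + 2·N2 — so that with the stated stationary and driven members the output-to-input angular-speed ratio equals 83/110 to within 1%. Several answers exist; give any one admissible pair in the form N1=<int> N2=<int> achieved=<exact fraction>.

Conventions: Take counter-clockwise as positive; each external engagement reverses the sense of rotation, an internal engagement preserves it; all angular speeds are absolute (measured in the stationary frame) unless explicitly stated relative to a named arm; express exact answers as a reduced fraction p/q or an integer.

N1=27 N2=28 achieved=83/110

topology: planetary set — design target 83/110, arm = carrier (Willis)
Willis with ω_sun = 0: ω_arm/ω_ring = N3/(N1+N3); set equal to 83/110  ⇒  N3/N1 = (83/110)/(1 − 83/110) = 83/27
N3 = N1 + 2·N2  ⇒  N2/N1 = (N3/N1 − 1)/2 = (83/27 − 1)/2 = 28/27
smallest multiple with N1 ≥ 12 and N2 ≥ 10: k = 1  ⇒  N1 = 1·27 = 27, N2 = 1·28 = 28 (N1 ≤ 40, N2 ≤ 30, N2 ≠ N1 ✓), N3 = 27 + 2·28 = 83
check: N3/(N1+N3) with N1 = 27, N3 = 83 gives 83/110; |achieved − target| = 0 ≤ 83/11000 ✓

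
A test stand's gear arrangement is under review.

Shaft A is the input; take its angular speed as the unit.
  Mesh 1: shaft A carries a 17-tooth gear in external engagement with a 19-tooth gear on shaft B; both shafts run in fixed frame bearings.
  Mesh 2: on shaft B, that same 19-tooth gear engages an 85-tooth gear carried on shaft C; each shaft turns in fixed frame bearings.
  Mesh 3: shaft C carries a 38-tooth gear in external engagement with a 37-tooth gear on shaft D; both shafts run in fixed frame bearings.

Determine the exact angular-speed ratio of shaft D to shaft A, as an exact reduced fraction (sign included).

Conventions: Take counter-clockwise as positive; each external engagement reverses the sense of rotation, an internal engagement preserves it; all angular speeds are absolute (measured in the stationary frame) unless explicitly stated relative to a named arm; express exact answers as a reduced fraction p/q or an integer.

class = fixed-axis compound train [3 meshes; 3 ratios multiply, 3 sense flips]
mesh 1 [17T→19T]: running ratio 17/19, sense −
mesh 2 [19T→85T]: running ratio 1/5, sense +
mesh 3 [38T→37T]: running ratio 38/185, sense −
ω_out/ω_in = -38/185

-38/185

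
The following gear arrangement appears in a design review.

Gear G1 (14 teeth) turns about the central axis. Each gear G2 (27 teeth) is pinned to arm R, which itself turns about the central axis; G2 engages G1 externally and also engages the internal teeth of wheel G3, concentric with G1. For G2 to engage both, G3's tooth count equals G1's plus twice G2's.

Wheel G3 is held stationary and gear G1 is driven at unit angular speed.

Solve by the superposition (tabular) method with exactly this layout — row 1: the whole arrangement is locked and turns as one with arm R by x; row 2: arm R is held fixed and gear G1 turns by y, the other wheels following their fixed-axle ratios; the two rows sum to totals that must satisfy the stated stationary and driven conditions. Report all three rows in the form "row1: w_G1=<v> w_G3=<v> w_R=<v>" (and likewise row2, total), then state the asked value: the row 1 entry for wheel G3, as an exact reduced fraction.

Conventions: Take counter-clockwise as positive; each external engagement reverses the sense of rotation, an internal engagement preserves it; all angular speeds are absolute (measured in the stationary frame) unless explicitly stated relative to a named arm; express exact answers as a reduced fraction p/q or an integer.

row1: w_G1=7/41 w_G3=7/41 w_R=7/41
row2: w_G1=34/41 w_G3=-7/41 w_R=0
total: w_G1=1 w_G3=0 w_R=7/41
asked value: 7/41

recognized (axles ride arm R): planetary set, 14/27/68 teeth
row 1 (train locked, turned with arm): all members turn x
row 2: sun turns y, ring = −(14/68)·y, arm 0
boundary: total ω_ring = x − (14/68)·y = 0 and total ω_sun = x + y = 1  ⇒  y = 34/41, x = 7/41
row 2 ring = −(14/68)·34/41 = -7/41
totals (row 1 + row 2): sun 7/41 + 34/41 = 1, ring 7/41 + (-7/41) = 0, arm 7/41 + 0 = 7/41
asked cell (row1, ring) = 7/41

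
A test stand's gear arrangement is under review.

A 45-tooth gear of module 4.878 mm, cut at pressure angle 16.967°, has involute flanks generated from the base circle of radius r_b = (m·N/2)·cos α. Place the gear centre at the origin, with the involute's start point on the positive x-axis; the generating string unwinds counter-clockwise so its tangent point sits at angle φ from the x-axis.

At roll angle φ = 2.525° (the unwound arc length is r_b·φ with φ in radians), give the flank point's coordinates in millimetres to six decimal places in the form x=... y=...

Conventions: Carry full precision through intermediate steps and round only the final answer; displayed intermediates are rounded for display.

x=105.079584 y=0.002994

recognized (one wheel, involute flank): single-mesh tooth geometry, m = 4.878, N = 45
pitch radius r_p = m·N/2 = 4.878·45/2 = 109.755000
base radius r_b = r_p·cos α = 109.755000·cos 16.967° = 104.977693
roll angle φ = 2.525° = 0.04406956 rad
x = r_b·(cos φ + φ·sin φ) = 105.079584
y = r_b·(sin φ − φ·cos φ) = 0.002994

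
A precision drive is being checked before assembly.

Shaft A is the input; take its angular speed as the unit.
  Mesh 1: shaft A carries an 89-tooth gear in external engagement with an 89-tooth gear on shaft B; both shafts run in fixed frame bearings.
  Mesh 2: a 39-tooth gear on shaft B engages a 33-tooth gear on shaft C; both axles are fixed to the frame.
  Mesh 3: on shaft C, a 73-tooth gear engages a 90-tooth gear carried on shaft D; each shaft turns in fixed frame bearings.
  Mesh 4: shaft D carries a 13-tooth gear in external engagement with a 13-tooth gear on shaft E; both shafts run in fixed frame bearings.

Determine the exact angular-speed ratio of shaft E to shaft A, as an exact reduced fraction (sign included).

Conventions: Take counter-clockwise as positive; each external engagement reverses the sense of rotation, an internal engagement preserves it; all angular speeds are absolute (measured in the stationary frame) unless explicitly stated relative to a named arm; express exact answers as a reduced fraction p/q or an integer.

class = fixed-axis compound train [4 meshes; 4 ratios multiply, 4 sense flips]
mesh 1 [89T→89T]: running ratio 1, sense −
mesh 2 [39T→33T]: running ratio 13/11, sense +
mesh 3 [73T→90T]: running ratio 949/990, sense −
mesh 4 [13T→13T]: running ratio 949/990, sense +
ω_out/ω_in = 949/990

949/990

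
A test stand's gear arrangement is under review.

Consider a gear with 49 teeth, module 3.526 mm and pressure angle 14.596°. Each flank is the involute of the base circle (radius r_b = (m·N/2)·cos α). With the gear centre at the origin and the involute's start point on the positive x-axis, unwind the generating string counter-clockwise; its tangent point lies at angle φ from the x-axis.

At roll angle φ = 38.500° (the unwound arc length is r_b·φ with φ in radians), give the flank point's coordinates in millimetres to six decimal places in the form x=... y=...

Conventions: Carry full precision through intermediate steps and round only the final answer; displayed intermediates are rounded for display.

topology: single-mesh involute geometry — m = 3.526, N = 49
pitch radius r_p = m·N/2 = 3.526·49/2 = 86.387000
base radius r_b = r_p·cos α = 86.387000·cos 14.596° = 83.599012
roll angle φ = 38.500° = 0.67195176 rad
x = r_b·(cos φ + φ·sin φ) = 100.394719
y = r_b·(sin φ − φ·cos φ) = 8.078984

x=100.394719 y=8.078984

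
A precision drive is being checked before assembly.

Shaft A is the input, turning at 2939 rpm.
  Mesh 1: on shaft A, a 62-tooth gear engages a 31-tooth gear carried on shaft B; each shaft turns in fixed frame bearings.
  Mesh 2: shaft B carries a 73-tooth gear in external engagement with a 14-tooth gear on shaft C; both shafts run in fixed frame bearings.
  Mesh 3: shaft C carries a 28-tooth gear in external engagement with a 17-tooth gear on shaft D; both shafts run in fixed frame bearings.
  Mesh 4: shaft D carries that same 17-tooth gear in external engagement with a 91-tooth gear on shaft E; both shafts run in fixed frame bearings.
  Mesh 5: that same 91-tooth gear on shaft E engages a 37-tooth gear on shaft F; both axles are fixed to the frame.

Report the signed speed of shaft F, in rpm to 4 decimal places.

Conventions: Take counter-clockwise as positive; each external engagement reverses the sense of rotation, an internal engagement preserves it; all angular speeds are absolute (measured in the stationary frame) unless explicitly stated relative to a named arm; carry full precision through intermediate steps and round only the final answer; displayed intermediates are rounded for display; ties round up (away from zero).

5-mesh fixed-axis compound train (all bearings frame-fixed)
mesh 1 [62T→31T]: ω = 2939.0000×62/31 = 5878.0000 rpm, sense flips to −
mesh 2 [73T→14T]: ω = 5878.0000×73/14 = 30649.5714 rpm, sense flips to +
mesh 3 [28T→17T]: ω = 30649.5714×28/17 = 50481.6471 rpm, sense flips to −
mesh 4 [17T→91T]: ω = 50481.6471×17/91 = 9430.6374 rpm, sense flips to +
mesh 5 [91T→37T]: ω = 9430.6374×91/37 = 23194.2703 rpm, sense flips to −
signed output speed = -23194.2703 rpm

-23194.2703 rpm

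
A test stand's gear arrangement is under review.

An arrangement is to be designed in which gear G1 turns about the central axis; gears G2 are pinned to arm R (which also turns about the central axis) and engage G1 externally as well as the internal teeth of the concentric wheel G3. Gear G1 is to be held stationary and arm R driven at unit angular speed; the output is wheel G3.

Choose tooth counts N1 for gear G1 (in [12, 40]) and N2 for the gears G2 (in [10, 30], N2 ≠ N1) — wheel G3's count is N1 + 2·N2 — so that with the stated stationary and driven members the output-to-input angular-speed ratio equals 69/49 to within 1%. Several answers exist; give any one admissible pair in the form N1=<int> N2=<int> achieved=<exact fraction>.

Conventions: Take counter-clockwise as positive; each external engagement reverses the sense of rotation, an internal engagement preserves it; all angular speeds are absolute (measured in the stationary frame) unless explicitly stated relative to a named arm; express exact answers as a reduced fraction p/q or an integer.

planetary set to be sized for 69/49 (Willis relation)
Willis with ω_sun = 0: ω_ring/ω_arm = (N1+N3)/N3; set equal to 69/49  ⇒  N3/N1 = 1/(69/49 − 1) = 49/20
N3 = N1 + 2·N2  ⇒  N2/N1 = (N3/N1 − 1)/2 = (49/20 − 1)/2 = 29/40
smallest multiple with N1 ≥ 12 and N2 ≥ 10: k = 1  ⇒  N1 = 1·40 = 40, N2 = 1·29 = 29 (N1 ≤ 40, N2 ≤ 30, N2 ≠ N1 ✓), N3 = 40 + 2·29 = 98
check: (N1+N3)/N3 with N1 = 40, N3 = 98 gives 69/49; |achieved − target| = 0 ≤ 69/4900 ✓

N1=40 N2=29 achieved=69/49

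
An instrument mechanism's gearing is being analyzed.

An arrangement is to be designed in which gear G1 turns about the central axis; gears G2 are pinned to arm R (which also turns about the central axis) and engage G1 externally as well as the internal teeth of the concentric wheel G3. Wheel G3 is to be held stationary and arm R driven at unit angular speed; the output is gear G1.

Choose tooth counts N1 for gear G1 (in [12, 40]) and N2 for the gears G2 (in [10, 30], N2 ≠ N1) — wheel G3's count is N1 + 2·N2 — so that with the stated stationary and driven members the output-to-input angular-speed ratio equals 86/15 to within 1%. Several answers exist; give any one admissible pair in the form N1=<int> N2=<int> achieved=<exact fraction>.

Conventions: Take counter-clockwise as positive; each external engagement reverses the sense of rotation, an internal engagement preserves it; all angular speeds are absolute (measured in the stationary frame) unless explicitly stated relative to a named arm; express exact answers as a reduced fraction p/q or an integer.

class = planetary set [ratio 86/15 wanted; Willis about the carrier]
Willis with ω_ring = 0: ω_sun/ω_arm = (N1+N3)/N1; set equal to 86/15  ⇒  N3/N1 = 86/15 − 1 = 71/15
N3 = N1 + 2·N2  ⇒  N2/N1 = (N3/N1 − 1)/2 = (71/15 − 1)/2 = 28/15
smallest multiple with N1 ≥ 12 and N2 ≥ 10: k = 1  ⇒  N1 = 1·15 = 15, N2 = 1·28 = 28 (N1 ≤ 40, N2 ≤ 30, N2 ≠ N1 ✓), N3 = 15 + 2·28 = 71
check: (N1+N3)/N1 with N1 = 15, N3 = 71 gives 86/15; |achieved − target| = 0 ≤ 43/750 ✓

N1=15 N2=28 achieved=86/15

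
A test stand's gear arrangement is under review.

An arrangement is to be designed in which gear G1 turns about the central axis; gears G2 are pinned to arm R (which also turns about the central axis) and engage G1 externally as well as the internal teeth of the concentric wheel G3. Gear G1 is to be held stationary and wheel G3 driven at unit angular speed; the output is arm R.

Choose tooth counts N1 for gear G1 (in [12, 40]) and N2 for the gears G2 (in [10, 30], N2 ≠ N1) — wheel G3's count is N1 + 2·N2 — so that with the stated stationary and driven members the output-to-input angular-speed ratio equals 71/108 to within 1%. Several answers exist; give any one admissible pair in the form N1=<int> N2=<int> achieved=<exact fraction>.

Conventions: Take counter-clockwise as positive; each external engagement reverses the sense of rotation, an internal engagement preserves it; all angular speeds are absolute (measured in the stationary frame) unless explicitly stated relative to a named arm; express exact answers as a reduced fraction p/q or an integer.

topology: planetary set — design target 71/108, arm = carrier (Willis)
Willis with ω_sun = 0: ω_arm/ω_ring = N3/(N1+N3); set equal to 71/108  ⇒  N3/N1 = (71/108)/(1 − 71/108) = 71/37
N3 = N1 + 2·N2  ⇒  N2/N1 = (N3/N1 − 1)/2 = (71/37 − 1)/2 = 17/37
smallest multiple with N1 ≥ 12 and N2 ≥ 10: k = 1  ⇒  N1 = 1·37 = 37, N2 = 1·17 = 17 (N1 ≤ 40, N2 ≤ 30, N2 ≠ N1 ✓), N3 = 37 + 2·17 = 71
check: N3/(N1+N3) with N1 = 37, N3 = 71 gives 71/108; |achieved − target| = 0 ≤ 71/10800 ✓

N1=37 N2=17 achieved=71/108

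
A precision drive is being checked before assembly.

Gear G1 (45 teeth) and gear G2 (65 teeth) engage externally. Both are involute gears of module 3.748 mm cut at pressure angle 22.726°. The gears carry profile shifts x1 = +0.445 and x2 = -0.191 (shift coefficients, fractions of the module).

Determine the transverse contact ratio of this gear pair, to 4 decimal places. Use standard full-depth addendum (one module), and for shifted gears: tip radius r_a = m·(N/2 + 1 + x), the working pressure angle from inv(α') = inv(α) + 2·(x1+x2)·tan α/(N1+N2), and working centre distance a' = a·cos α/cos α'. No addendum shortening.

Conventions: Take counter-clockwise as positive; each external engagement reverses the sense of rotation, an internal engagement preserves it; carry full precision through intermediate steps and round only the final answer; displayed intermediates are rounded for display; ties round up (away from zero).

1.5797

single-mesh involute tooth geometry (45T engaging 65T at module 3.748)
base radii: r_b1 = 77.782861, r_b2 = 112.353022
tip radii: r_a1 = 89.745860, r_a2 = 124.842132
inv(α') = inv(22.726°) + 2·(+0.445-0.191)·tan α/(45+65) = 0.02413312  ⇒  α' = 23.33909°
a' = a·cos α / cos α' = 206.1400·cos 22.726°/cos 23.33909° = 207.079935
action lengths: √(r_a1²−r_b1²) = 44.767688, √(r_a2²−r_b2²) = 54.427533
base pitch p_b = π·m·cos α = 10.860536
CR = (44.767688 + 54.427533 − 207.079935·sin 23.33909°)/10.860536 = 1.579658
contact ratio ≈ 1.5797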